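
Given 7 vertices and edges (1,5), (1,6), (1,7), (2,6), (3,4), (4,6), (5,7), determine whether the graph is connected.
Yes (BFS from 1 visits [1, 5, 6, 7, 2, 4, 3] — all 7 vertices reached)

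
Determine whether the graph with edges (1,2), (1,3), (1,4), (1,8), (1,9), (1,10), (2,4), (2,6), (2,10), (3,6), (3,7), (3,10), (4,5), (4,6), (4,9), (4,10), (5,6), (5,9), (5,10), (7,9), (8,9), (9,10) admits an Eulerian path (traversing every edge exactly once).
Yes — and in fact it has an Eulerian circuit (the graph is connected and all 10 vertices have even degree)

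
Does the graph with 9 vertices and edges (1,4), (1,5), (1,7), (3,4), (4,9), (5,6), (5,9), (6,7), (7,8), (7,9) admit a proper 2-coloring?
Yes. Partition: {1, 2, 3, 6, 8, 9}, {4, 5, 7}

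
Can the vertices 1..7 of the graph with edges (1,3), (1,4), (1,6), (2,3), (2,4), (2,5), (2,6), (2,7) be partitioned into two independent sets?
Yes. Partition: {1, 2}, {3, 4, 5, 6, 7}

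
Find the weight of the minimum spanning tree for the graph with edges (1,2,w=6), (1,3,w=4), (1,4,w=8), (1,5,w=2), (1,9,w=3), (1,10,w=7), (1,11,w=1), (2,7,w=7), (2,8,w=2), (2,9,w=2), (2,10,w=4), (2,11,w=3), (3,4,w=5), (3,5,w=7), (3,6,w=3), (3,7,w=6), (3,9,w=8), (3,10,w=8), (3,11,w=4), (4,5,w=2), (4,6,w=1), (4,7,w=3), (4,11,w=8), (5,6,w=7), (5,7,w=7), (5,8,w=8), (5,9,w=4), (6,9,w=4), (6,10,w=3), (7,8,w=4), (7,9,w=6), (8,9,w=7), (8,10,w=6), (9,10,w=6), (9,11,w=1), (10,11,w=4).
20 (MST edges: (1,5,w=2), (1,11,w=1), (2,8,w=2), (2,9,w=2), (3,6,w=3), (4,5,w=2), (4,6,w=1), (4,7,w=3), (6,10,w=3), (9,11,w=1); sum of weights 2 + 1 + 2 + 2 + 3 + 2 + 1 + 3 + 3 + 1 = 20)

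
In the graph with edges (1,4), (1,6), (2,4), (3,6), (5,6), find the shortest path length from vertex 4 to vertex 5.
3 (path: 4 -> 1 -> 6 -> 5, 3 edges)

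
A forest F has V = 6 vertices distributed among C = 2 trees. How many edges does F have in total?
4 (Each of the 2 component trees on V_i vertices has V_i - 1 edges; summing gives V - C = 6 - 2 = 4)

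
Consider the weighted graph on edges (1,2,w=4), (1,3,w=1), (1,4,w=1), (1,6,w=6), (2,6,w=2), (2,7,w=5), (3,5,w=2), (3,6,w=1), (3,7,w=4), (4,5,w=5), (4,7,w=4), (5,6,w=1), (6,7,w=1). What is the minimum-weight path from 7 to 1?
3 (path: 7 -> 6 -> 3 -> 1; weights 1 + 1 + 1 = 3)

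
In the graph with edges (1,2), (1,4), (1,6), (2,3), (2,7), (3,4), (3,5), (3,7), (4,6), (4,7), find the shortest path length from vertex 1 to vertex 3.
2 (path: 1 -> 2 -> 3, 2 edges)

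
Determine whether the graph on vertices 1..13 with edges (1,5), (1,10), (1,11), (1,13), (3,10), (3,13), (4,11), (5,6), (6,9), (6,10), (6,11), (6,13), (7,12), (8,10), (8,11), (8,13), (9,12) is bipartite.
Yes. Partition: {1, 2, 3, 4, 6, 8, 12}, {5, 7, 9, 10, 11, 13}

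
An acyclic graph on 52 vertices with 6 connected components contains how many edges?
46 (Each of the 6 component trees on V_i vertices has V_i - 1 edges; summing gives V - C = 52 - 6 = 46)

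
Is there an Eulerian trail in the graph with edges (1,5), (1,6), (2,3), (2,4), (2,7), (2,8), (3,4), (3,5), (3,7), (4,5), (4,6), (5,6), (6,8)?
Yes — and in fact it has an Eulerian circuit (the graph is connected and all 8 vertices have even degree)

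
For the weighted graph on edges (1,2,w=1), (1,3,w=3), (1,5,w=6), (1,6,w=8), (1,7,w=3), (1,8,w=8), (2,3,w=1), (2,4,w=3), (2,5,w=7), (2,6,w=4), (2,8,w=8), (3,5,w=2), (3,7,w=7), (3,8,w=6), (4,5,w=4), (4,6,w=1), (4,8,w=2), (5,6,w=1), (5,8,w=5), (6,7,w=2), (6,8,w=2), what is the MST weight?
10 (MST edges: (1,2,w=1), (2,3,w=1), (3,5,w=2), (4,6,w=1), (4,8,w=2), (5,6,w=1), (6,7,w=2); sum of weights 1 + 1 + 2 + 1 + 2 + 1 + 2 = 10)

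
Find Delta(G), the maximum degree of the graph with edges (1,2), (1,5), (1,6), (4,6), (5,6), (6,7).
4 (attained at vertex 6)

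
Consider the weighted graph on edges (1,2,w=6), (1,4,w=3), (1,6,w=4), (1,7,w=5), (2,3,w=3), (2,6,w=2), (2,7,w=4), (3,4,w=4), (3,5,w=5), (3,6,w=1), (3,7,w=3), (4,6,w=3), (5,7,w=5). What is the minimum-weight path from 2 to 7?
4 (path: 2 -> 7; weights 4 = 4)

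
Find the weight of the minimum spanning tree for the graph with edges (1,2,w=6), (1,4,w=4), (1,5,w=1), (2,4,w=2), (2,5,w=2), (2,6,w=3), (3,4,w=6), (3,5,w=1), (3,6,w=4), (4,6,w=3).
9 (MST edges: (1,5,w=1), (2,4,w=2), (2,5,w=2), (2,6,w=3), (3,5,w=1); sum of weights 1 + 2 + 2 + 3 + 1 = 9)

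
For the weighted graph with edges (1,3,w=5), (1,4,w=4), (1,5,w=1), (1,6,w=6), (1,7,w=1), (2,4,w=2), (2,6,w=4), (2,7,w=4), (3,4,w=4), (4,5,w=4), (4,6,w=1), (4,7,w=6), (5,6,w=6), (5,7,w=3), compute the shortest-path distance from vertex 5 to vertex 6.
5 (path: 5 -> 4 -> 6; weights 4 + 1 = 5)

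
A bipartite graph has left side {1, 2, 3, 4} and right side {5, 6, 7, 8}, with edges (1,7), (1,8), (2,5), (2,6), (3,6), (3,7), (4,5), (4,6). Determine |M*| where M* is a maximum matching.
4 (matching: (1,8), (2,6), (3,7), (4,5); upper bound min(|L|,|R|) = min(4,4) = 4)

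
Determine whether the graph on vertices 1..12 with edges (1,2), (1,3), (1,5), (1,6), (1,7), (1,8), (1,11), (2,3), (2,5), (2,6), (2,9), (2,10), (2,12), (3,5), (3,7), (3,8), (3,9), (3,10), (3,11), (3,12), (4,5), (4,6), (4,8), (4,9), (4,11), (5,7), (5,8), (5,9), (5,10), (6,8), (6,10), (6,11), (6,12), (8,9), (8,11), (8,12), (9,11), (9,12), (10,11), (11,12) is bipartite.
No (odd cycle of length 3: 11 -> 1 -> 3 -> 11)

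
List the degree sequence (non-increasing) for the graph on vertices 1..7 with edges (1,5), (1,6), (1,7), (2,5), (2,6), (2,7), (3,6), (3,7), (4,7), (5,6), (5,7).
[5, 4, 4, 3, 3, 2, 1] (degrees: deg(1)=3, deg(2)=3, deg(3)=2, deg(4)=1, deg(5)=4, deg(6)=4, deg(7)=5)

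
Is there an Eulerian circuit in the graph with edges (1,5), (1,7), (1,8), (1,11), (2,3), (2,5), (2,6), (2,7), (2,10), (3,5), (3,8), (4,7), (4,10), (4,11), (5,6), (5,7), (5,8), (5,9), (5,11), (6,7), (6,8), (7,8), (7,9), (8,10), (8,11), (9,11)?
No (8 vertices have odd degree: {2, 3, 4, 7, 8, 9, 10, 11}; Eulerian circuit requires 0)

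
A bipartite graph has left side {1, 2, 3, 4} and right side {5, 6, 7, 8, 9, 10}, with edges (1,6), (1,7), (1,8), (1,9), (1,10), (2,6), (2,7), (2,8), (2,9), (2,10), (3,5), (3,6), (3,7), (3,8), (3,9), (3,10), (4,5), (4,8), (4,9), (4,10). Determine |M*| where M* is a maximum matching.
4 (matching: (1,10), (2,9), (3,7), (4,8); upper bound min(|L|,|R|) = min(4,6) = 4)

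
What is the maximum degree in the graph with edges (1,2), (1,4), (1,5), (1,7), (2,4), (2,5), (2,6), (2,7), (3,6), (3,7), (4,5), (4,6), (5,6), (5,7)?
5 (attained at vertices 2, 5)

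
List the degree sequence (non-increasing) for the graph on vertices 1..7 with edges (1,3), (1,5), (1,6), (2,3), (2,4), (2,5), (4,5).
[3, 3, 3, 2, 2, 1, 0] (degrees: deg(1)=3, deg(2)=3, deg(3)=2, deg(4)=2, deg(5)=3, deg(6)=1, deg(7)=0)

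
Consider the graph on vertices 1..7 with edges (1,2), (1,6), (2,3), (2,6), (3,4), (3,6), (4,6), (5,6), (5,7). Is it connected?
Yes (BFS from 1 visits [1, 2, 6, 3, 4, 5, 7] — all 7 vertices reached)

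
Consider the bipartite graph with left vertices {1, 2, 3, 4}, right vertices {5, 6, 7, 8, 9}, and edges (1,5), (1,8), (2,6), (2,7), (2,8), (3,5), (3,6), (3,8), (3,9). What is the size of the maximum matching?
3 (matching: (1,8), (2,7), (3,9); upper bound min(|L|,|R|) = min(4,5) = 4)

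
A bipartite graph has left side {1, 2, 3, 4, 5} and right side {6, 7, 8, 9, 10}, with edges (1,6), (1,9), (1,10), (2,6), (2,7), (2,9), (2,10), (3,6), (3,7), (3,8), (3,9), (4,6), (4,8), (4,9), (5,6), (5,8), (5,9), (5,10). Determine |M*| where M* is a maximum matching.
5 (matching: (1,10), (2,9), (3,7), (4,8), (5,6); upper bound min(|L|,|R|) = min(5,5) = 5)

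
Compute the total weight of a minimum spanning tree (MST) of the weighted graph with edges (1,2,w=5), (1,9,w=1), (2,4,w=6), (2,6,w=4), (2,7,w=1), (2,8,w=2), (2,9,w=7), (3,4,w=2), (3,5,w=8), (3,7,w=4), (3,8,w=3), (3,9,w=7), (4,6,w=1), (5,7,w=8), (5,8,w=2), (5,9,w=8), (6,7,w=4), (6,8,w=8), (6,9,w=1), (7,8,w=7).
13 (MST edges: (1,9,w=1), (2,7,w=1), (2,8,w=2), (3,4,w=2), (3,8,w=3), (4,6,w=1), (5,8,w=2), (6,9,w=1); sum of weights 1 + 1 + 2 + 2 + 3 + 1 + 2 + 1 = 13)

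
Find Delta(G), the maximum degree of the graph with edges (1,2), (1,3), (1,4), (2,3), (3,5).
3 (attained at vertices 1, 3)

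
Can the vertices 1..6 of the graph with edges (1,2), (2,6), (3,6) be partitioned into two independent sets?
Yes. Partition: {1, 4, 5, 6}, {2, 3}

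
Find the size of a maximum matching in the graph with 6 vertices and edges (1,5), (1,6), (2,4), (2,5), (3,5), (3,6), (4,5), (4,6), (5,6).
3 (matching: (1,5), (2,4), (3,6); upper bound floor(n/2) = floor(6/2) = 3)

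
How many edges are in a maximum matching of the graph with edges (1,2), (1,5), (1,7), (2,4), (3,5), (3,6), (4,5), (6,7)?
3 (matching: (1,7), (3,6), (4,5); upper bound floor(n/2) = floor(7/2) = 3)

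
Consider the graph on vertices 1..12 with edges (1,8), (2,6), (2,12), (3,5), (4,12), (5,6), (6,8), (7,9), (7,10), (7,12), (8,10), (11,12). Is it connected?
Yes (BFS from 1 visits [1, 8, 6, 10, 2, 5, 7, 12, 3, 9, 4, 11] — all 12 vertices reached)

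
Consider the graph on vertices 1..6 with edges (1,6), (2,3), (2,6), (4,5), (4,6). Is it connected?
Yes (BFS from 1 visits [1, 6, 2, 4, 3, 5] — all 6 vertices reached)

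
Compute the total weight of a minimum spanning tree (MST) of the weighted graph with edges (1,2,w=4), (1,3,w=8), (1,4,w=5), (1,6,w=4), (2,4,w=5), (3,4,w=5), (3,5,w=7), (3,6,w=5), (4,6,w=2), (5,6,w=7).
22 (MST edges: (1,2,w=4), (1,6,w=4), (3,4,w=5), (3,5,w=7), (4,6,w=2); sum of weights 4 + 4 + 5 + 7 + 2 = 22)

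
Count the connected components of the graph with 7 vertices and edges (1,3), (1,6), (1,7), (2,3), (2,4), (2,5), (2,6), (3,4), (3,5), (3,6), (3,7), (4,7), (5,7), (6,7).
1 (components: {1, 2, 3, 4, 5, 6, 7})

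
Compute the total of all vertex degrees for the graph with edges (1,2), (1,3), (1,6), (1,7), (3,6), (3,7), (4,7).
14 (handshake: sum of degrees = 2|E| = 2 x 7 = 14)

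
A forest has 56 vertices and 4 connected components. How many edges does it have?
52 (Each of the 4 component trees on V_i vertices has V_i - 1 edges; summing gives V - C = 56 - 4 = 52)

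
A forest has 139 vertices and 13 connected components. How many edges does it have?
126 (Each of the 13 component trees on V_i vertices has V_i - 1 edges; summing gives V - C = 139 - 13 = 126)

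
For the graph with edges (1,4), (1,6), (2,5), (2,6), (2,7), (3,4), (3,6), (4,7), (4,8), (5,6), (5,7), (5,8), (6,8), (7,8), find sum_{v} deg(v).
28 (handshake: sum of degrees = 2|E| = 2 x 14 = 28)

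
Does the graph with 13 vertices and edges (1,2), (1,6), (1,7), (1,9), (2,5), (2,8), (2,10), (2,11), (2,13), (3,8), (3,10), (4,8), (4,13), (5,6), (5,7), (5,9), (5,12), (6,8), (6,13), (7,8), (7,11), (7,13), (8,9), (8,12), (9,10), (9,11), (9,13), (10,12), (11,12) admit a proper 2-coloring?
Yes. Partition: {1, 5, 8, 10, 11, 13}, {2, 3, 4, 6, 7, 9, 12}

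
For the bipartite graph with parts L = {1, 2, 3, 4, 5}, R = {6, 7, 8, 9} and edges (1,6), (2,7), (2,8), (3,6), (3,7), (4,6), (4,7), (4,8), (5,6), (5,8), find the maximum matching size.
3 (matching: (1,6), (2,8), (3,7); upper bound min(|L|,|R|) = min(5,4) = 4)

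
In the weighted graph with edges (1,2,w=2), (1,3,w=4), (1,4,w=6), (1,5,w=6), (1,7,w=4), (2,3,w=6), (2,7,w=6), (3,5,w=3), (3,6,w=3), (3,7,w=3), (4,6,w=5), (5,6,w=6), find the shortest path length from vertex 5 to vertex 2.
8 (path: 5 -> 1 -> 2; weights 6 + 2 = 8)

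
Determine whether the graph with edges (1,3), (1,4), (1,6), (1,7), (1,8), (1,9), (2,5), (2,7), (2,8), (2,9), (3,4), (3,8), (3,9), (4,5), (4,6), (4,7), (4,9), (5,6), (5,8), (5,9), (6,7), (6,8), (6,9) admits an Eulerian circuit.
No (2 vertices have odd degree: {5, 8}; Eulerian circuit requires 0)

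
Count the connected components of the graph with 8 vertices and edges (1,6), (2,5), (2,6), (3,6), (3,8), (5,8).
3 (components: {1, 2, 3, 5, 6, 8}, {4}, {7})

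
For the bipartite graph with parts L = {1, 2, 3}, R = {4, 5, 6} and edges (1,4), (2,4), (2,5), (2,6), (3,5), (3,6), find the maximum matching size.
3 (matching: (1,4), (2,6), (3,5); upper bound min(|L|,|R|) = min(3,3) = 3)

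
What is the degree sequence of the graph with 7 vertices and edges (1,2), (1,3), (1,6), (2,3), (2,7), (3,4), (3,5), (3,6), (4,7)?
[5, 3, 3, 2, 2, 2, 1] (degrees: deg(1)=3, deg(2)=3, deg(3)=5, deg(4)=2, deg(5)=1, deg(6)=2, deg(7)=2)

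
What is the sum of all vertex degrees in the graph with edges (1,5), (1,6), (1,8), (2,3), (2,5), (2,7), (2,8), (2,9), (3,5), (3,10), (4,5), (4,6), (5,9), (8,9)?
28 (handshake: sum of degrees = 2|E| = 2 x 14 = 28)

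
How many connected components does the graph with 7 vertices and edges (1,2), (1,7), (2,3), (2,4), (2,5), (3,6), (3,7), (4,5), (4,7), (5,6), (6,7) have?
1 (components: {1, 2, 3, 4, 5, 6, 7})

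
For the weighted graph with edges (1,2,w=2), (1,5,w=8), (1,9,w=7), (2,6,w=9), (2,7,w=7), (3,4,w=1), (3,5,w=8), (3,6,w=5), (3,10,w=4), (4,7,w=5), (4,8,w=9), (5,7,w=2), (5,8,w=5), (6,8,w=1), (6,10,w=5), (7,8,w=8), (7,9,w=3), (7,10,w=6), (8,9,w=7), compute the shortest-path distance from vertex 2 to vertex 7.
7 (path: 2 -> 7; weights 7 = 7)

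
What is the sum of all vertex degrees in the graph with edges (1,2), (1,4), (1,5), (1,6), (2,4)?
10 (handshake: sum of degrees = 2|E| = 2 x 5 = 10)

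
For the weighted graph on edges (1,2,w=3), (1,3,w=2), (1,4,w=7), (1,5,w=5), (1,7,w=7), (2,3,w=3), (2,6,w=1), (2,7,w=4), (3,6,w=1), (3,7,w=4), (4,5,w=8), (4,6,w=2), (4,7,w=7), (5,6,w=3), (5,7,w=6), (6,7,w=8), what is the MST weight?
13 (MST edges: (1,3,w=2), (2,6,w=1), (2,7,w=4), (3,6,w=1), (4,6,w=2), (5,6,w=3); sum of weights 2 + 1 + 4 + 1 + 2 + 3 = 13)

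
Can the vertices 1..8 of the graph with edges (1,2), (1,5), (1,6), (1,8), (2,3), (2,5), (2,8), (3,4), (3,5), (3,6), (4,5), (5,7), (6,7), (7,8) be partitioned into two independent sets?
No (odd cycle of length 3: 5 -> 1 -> 2 -> 5)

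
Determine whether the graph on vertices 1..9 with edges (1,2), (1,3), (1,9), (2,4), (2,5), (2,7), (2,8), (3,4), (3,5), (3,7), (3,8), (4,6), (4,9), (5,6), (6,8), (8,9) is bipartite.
Yes. Partition: {1, 4, 5, 7, 8}, {2, 3, 6, 9}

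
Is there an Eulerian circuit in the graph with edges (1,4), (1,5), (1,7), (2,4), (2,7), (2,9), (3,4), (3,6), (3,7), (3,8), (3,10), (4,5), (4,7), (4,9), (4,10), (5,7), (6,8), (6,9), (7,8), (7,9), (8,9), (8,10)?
No (10 vertices have odd degree: {1, 2, 3, 4, 5, 6, 7, 8, 9, 10}; Eulerian circuit requires 0)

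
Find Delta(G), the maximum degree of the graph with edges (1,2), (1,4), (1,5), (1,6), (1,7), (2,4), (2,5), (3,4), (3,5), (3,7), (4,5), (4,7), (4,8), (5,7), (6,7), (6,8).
6 (attained at vertex 4)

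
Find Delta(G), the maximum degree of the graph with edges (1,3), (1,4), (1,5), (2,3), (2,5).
3 (attained at vertex 1)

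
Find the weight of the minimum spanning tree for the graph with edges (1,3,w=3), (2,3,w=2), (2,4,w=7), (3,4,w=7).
12 (MST edges: (1,3,w=3), (2,3,w=2), (2,4,w=7); sum of weights 3 + 2 + 7 = 12)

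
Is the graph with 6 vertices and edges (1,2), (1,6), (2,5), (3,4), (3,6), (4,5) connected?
Yes (BFS from 1 visits [1, 2, 6, 5, 3, 4] — all 6 vertices reached)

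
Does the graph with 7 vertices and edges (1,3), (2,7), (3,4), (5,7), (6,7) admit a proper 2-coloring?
Yes. Partition: {1, 2, 4, 5, 6}, {3, 7}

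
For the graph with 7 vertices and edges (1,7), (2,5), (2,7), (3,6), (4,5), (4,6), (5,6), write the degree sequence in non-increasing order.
[3, 3, 2, 2, 2, 1, 1] (degrees: deg(1)=1, deg(2)=2, deg(3)=1, deg(4)=2, deg(5)=3, deg(6)=3, deg(7)=2)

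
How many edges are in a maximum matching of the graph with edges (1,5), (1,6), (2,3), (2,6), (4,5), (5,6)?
3 (matching: (1,6), (2,3), (4,5); upper bound floor(n/2) = floor(6/2) = 3)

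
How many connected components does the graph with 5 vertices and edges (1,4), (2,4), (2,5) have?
2 (components: {1, 2, 4, 5}, {3})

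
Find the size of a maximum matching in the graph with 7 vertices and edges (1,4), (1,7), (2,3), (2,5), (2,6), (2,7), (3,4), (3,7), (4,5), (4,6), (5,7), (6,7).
3 (matching: (2,3), (4,6), (5,7); upper bound floor(n/2) = floor(7/2) = 3)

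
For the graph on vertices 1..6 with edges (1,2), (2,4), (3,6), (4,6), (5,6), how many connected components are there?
1 (components: {1, 2, 3, 4, 5, 6})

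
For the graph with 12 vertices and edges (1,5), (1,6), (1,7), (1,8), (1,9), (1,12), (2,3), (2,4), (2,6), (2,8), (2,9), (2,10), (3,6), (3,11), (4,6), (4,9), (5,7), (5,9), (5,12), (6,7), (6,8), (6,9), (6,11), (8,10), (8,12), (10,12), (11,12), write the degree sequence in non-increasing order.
[8, 6, 6, 5, 5, 5, 4, 3, 3, 3, 3, 3] (degrees: deg(1)=6, deg(2)=6, deg(3)=3, deg(4)=3, deg(5)=4, deg(6)=8, deg(7)=3, deg(8)=5, deg(9)=5, deg(10)=3, deg(11)=3, deg(12)=5)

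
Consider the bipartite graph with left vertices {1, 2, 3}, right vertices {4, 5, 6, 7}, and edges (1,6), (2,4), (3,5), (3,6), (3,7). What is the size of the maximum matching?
3 (matching: (1,6), (2,4), (3,7); upper bound min(|L|,|R|) = min(3,4) = 3)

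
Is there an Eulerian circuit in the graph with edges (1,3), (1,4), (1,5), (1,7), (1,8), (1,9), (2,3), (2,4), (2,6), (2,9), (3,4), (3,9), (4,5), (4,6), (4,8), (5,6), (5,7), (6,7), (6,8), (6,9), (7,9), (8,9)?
Yes (the graph is connected and all 9 vertices have even degree)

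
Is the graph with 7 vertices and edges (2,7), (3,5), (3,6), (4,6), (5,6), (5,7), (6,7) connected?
No, it has 2 components: {1}, {2, 3, 4, 5, 6, 7}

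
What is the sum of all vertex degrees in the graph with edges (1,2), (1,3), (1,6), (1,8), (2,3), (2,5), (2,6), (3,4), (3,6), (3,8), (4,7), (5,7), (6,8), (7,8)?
28 (handshake: sum of degrees = 2|E| = 2 x 14 = 28)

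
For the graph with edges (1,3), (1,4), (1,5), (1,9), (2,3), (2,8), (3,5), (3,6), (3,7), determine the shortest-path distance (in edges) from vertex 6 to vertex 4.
3 (path: 6 -> 3 -> 1 -> 4, 3 edges)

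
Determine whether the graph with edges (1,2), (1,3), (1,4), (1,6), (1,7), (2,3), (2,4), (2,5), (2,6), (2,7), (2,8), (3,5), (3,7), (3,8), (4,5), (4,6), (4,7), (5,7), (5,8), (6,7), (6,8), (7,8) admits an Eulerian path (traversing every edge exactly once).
No (8 vertices have odd degree: {1, 2, 3, 4, 5, 6, 7, 8}; Eulerian path requires 0 or 2)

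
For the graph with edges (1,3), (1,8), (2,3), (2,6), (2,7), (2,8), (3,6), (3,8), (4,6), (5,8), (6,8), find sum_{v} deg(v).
22 (handshake: sum of degrees = 2|E| = 2 x 11 = 22)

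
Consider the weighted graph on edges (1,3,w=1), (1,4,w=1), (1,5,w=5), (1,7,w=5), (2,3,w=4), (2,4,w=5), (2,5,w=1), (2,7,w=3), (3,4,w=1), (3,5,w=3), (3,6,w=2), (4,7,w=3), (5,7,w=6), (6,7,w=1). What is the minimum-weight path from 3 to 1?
1 (path: 3 -> 1; weights 1 = 1)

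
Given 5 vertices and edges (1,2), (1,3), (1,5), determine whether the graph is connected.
No, it has 2 components: {1, 2, 3, 5}, {4}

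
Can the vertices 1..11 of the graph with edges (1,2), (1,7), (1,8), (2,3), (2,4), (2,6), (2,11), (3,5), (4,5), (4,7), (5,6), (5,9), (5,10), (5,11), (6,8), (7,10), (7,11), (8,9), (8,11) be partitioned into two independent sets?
Yes. Partition: {1, 3, 4, 6, 9, 10, 11}, {2, 5, 7, 8}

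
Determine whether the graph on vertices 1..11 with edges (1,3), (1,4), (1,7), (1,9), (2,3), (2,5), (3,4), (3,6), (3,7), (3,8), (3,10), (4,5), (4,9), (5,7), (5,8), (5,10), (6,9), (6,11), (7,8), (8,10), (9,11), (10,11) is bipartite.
No (odd cycle of length 3: 3 -> 1 -> 4 -> 3)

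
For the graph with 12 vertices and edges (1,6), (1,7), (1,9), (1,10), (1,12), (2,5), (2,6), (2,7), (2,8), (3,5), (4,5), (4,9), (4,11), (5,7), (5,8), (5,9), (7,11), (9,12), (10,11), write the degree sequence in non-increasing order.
[6, 5, 4, 4, 4, 3, 3, 2, 2, 2, 2, 1] (degrees: deg(1)=5, deg(2)=4, deg(3)=1, deg(4)=3, deg(5)=6, deg(6)=2, deg(7)=4, deg(8)=2, deg(9)=4, deg(10)=2, deg(11)=3, deg(12)=2)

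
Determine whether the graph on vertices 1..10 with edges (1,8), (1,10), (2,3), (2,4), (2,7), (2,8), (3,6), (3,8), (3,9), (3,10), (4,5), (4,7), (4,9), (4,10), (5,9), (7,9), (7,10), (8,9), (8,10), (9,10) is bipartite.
No (odd cycle of length 3: 10 -> 1 -> 8 -> 10)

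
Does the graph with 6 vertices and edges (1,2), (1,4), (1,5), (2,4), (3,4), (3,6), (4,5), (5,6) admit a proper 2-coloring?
No (odd cycle of length 3: 5 -> 1 -> 4 -> 5)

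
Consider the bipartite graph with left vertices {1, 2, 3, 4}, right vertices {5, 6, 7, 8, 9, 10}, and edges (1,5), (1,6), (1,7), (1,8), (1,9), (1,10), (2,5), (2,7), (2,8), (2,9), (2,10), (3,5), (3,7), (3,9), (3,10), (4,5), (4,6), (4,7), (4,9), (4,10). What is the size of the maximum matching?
4 (matching: (1,10), (2,8), (3,9), (4,7); upper bound min(|L|,|R|) = min(4,6) = 4)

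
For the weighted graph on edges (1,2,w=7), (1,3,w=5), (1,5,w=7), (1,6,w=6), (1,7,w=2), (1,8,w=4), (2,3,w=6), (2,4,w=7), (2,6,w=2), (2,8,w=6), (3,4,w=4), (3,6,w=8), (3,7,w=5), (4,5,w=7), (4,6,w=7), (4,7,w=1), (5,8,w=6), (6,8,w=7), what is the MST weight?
25 (MST edges: (1,6,w=6), (1,7,w=2), (1,8,w=4), (2,6,w=2), (3,4,w=4), (4,7,w=1), (5,8,w=6); sum of weights 6 + 2 + 4 + 2 + 4 + 1 + 6 = 25)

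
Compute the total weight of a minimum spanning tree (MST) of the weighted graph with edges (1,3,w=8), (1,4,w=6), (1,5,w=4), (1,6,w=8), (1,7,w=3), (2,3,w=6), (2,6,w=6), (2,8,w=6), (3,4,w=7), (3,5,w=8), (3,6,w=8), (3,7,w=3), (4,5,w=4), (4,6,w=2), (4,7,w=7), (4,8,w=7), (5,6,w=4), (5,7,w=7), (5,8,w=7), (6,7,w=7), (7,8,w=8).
28 (MST edges: (1,5,w=4), (1,7,w=3), (2,6,w=6), (2,8,w=6), (3,7,w=3), (4,5,w=4), (4,6,w=2); sum of weights 4 + 3 + 6 + 6 + 3 + 4 + 2 = 28)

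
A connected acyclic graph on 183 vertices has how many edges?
182 (A tree on V vertices has V - 1 edges, so 183 - 1 = 182)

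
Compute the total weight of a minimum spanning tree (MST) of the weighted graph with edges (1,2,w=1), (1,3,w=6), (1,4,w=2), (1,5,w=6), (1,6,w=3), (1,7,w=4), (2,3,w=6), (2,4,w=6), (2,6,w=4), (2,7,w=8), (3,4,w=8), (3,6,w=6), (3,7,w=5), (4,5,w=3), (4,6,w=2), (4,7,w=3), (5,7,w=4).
16 (MST edges: (1,2,w=1), (1,4,w=2), (3,7,w=5), (4,5,w=3), (4,6,w=2), (4,7,w=3); sum of weights 1 + 2 + 5 + 3 + 2 + 3 = 16)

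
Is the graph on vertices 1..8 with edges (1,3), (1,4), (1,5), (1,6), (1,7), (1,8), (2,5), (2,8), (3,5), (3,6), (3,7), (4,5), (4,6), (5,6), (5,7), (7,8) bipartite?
No (odd cycle of length 3: 6 -> 1 -> 3 -> 6)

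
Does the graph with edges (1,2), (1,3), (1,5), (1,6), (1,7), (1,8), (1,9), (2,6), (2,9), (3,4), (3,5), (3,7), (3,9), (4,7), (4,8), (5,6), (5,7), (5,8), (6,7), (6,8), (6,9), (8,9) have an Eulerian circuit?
No (8 vertices have odd degree: {1, 2, 3, 4, 5, 7, 8, 9}; Eulerian circuit requires 0)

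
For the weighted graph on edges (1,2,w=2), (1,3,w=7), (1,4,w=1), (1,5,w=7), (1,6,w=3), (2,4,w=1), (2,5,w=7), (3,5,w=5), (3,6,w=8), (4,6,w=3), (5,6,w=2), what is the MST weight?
12 (MST edges: (1,4,w=1), (1,6,w=3), (2,4,w=1), (3,5,w=5), (5,6,w=2); sum of weights 1 + 3 + 1 + 5 + 2 = 12)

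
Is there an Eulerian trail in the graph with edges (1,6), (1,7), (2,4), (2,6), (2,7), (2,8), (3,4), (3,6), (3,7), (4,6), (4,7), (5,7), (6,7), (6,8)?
Yes (the graph is connected and exactly 2 vertices have odd degree: {3, 5}; any Eulerian path must start and end at those)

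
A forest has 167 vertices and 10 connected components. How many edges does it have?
157 (Each of the 10 component trees on V_i vertices has V_i - 1 edges; summing gives V - C = 167 - 10 = 157)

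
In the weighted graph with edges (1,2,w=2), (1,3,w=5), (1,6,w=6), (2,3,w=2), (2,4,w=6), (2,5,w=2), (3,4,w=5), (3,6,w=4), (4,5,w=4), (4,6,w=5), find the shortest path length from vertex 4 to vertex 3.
5 (path: 4 -> 3; weights 5 = 5)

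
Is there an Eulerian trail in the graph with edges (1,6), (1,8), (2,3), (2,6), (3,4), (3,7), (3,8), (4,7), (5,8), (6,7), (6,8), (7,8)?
Yes (the graph is connected and exactly 2 vertices have odd degree: {5, 8}; any Eulerian path must start and end at those)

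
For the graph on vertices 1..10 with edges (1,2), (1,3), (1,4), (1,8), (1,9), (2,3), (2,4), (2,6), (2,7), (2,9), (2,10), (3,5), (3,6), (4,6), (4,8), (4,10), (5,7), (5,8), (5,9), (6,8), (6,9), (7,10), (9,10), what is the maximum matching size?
5 (matching: (1,4), (2,9), (3,6), (5,8), (7,10); upper bound floor(n/2) = floor(10/2) = 5)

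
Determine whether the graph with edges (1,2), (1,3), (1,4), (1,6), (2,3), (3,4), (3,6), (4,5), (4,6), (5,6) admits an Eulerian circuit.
Yes (the graph is connected and all 6 vertices have even degree)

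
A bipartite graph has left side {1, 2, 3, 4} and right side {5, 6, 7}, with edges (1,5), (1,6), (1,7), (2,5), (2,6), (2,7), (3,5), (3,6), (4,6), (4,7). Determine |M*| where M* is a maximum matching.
3 (matching: (1,7), (2,6), (3,5); upper bound min(|L|,|R|) = min(4,3) = 3)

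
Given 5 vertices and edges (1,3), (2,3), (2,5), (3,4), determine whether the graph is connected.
Yes (BFS from 1 visits [1, 3, 2, 4, 5] — all 5 vertices reached)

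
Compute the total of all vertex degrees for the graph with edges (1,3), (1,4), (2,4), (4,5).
8 (handshake: sum of degrees = 2|E| = 2 x 4 = 8)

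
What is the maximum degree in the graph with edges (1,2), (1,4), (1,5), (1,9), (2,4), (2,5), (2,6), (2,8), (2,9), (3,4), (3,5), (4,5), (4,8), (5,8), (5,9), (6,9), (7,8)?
6 (attained at vertices 2, 5)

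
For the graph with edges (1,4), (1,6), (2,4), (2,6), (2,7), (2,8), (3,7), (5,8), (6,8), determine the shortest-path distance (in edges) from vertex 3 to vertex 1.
4 (path: 3 -> 7 -> 2 -> 6 -> 1, 4 edges)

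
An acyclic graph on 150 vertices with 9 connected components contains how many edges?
141 (Each of the 9 component trees on V_i vertices has V_i - 1 edges; summing gives V - C = 150 - 9 = 141)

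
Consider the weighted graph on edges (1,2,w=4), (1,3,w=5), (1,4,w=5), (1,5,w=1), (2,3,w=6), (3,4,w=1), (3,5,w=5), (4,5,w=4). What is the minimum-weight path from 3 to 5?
5 (path: 3 -> 5; weights 5 = 5)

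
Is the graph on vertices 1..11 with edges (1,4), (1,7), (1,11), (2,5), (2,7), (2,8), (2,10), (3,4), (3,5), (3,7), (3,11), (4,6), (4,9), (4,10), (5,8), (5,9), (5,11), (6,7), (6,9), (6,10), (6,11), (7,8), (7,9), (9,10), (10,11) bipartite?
No (odd cycle of length 5: 10 -> 4 -> 1 -> 7 -> 2 -> 10)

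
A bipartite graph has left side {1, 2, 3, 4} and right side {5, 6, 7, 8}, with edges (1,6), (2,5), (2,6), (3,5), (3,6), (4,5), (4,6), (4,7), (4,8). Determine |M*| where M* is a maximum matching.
3 (matching: (1,6), (2,5), (4,8); upper bound min(|L|,|R|) = min(4,4) = 4)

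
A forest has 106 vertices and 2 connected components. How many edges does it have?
104 (Each of the 2 component trees on V_i vertices has V_i - 1 edges; summing gives V - C = 106 - 2 = 104)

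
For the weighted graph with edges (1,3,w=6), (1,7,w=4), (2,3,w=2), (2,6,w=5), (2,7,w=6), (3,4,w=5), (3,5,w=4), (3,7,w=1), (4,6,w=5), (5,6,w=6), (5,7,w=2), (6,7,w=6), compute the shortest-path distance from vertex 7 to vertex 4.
6 (path: 7 -> 3 -> 4; weights 1 + 5 = 6)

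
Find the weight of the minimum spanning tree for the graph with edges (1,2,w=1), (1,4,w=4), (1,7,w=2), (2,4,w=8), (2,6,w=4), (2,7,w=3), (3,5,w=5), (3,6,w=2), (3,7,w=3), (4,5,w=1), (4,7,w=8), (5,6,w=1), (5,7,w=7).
10 (MST edges: (1,2,w=1), (1,7,w=2), (3,6,w=2), (3,7,w=3), (4,5,w=1), (5,6,w=1); sum of weights 1 + 2 + 2 + 3 + 1 + 1 = 10)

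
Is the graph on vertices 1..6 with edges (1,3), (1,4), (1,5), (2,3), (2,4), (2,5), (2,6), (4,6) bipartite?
No (odd cycle of length 3: 6 -> 4 -> 2 -> 6)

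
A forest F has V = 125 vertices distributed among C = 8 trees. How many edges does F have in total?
117 (Each of the 8 component trees on V_i vertices has V_i - 1 edges; summing gives V - C = 125 - 8 = 117)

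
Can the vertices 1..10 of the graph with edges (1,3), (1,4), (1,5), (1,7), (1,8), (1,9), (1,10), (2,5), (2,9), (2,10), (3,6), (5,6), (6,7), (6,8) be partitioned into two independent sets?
Yes. Partition: {1, 2, 6}, {3, 4, 5, 7, 8, 9, 10}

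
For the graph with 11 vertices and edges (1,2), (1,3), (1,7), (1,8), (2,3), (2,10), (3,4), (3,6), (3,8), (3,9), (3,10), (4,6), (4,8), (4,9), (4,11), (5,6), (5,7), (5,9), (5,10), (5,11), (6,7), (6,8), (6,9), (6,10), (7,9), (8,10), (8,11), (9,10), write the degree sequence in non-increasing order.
[7, 7, 6, 6, 6, 5, 5, 4, 4, 3, 3] (degrees: deg(1)=4, deg(2)=3, deg(3)=7, deg(4)=5, deg(5)=5, deg(6)=7, deg(7)=4, deg(8)=6, deg(9)=6, deg(10)=6, deg(11)=3)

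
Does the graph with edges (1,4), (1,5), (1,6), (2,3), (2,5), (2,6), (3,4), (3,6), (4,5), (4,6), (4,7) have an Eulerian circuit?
No (6 vertices have odd degree: {1, 2, 3, 4, 5, 7}; Eulerian circuit requires 0)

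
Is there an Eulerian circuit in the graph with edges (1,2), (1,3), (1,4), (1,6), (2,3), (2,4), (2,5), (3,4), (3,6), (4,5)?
Yes (the graph is connected and all 6 vertices have even degree)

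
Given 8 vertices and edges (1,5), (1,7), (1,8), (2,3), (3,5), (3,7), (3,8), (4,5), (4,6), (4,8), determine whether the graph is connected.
Yes (BFS from 1 visits [1, 5, 7, 8, 3, 4, 2, 6] — all 8 vertices reached)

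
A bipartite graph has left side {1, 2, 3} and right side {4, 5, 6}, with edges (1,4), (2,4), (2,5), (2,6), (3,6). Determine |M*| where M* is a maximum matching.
3 (matching: (1,4), (2,5), (3,6); upper bound min(|L|,|R|) = min(3,3) = 3)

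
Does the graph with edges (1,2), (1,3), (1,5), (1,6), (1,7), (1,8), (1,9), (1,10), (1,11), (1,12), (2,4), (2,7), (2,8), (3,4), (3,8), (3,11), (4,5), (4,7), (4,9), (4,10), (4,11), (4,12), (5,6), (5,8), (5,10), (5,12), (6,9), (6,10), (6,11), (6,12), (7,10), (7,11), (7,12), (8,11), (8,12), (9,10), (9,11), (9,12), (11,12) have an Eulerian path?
Yes — and in fact it has an Eulerian circuit (the graph is connected and all 12 vertices have even degree)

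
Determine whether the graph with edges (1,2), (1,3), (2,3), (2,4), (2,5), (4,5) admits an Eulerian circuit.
Yes (the graph is connected and all 5 vertices have even degree)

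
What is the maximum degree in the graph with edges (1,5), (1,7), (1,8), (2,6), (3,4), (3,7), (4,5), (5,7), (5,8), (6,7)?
4 (attained at vertices 5, 7)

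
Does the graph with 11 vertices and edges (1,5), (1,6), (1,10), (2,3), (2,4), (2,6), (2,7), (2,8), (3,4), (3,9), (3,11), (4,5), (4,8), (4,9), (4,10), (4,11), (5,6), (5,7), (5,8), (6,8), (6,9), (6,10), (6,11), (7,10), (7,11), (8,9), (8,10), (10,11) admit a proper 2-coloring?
No (odd cycle of length 3: 10 -> 1 -> 6 -> 10)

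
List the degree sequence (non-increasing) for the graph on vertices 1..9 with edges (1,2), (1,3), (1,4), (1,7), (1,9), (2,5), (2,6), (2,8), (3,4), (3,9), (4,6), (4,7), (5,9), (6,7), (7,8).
[5, 4, 4, 4, 3, 3, 3, 2, 2] (degrees: deg(1)=5, deg(2)=4, deg(3)=3, deg(4)=4, deg(5)=2, deg(6)=3, deg(7)=4, deg(8)=2, deg(9)=3)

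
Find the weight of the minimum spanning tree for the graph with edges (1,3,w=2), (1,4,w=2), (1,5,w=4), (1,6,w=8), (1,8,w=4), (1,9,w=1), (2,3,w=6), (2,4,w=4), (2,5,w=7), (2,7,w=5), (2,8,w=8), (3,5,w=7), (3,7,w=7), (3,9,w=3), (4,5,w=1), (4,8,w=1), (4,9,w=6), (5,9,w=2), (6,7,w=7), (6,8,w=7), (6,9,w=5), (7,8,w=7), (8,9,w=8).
21 (MST edges: (1,3,w=2), (1,4,w=2), (1,9,w=1), (2,4,w=4), (2,7,w=5), (4,5,w=1), (4,8,w=1), (6,9,w=5); sum of weights 2 + 2 + 1 + 4 + 5 + 1 + 1 + 5 = 21)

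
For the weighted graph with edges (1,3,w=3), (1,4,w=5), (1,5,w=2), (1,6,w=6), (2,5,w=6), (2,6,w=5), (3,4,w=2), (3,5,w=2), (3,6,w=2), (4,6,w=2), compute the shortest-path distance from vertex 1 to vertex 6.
5 (path: 1 -> 3 -> 6; weights 3 + 2 = 5)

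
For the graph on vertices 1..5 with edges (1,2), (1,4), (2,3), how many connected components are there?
2 (components: {1, 2, 3, 4}, {5})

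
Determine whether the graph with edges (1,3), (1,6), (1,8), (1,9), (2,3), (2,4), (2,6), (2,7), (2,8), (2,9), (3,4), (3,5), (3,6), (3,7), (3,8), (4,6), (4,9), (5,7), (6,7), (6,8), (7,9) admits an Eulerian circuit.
No (2 vertices have odd degree: {3, 7}; Eulerian circuit requires 0)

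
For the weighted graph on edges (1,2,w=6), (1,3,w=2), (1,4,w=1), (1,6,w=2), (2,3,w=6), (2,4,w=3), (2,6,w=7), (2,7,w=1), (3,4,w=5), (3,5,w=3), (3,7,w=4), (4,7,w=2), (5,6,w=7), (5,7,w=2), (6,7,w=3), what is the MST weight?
10 (MST edges: (1,3,w=2), (1,4,w=1), (1,6,w=2), (2,7,w=1), (4,7,w=2), (5,7,w=2); sum of weights 2 + 1 + 2 + 1 + 2 + 2 = 10)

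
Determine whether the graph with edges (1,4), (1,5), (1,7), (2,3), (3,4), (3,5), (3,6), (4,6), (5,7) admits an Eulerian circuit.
No (4 vertices have odd degree: {1, 2, 4, 5}; Eulerian circuit requires 0)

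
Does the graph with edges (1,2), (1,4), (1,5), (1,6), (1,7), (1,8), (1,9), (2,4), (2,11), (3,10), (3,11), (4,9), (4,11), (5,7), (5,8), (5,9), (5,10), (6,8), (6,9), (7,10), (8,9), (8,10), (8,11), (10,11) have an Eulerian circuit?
No (8 vertices have odd degree: {1, 2, 5, 6, 7, 9, 10, 11}; Eulerian circuit requires 0)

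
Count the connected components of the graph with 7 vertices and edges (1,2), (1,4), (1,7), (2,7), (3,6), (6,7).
2 (components: {1, 2, 3, 4, 6, 7}, {5})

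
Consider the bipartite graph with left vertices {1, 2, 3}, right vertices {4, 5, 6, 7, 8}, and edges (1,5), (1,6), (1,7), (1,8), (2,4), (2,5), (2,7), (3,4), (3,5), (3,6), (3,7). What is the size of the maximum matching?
3 (matching: (1,8), (2,7), (3,6); upper bound min(|L|,|R|) = min(3,5) = 3)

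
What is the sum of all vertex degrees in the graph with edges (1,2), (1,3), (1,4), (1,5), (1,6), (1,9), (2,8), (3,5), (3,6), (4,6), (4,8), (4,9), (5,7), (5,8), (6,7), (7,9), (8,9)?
34 (handshake: sum of degrees = 2|E| = 2 x 17 = 34)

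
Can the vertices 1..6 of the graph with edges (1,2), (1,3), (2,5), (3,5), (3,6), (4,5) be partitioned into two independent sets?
Yes. Partition: {1, 5, 6}, {2, 3, 4}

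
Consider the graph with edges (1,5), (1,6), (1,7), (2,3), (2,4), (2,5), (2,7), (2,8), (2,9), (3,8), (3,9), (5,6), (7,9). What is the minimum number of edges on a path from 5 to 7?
2 (path: 5 -> 2 -> 7, 2 edges)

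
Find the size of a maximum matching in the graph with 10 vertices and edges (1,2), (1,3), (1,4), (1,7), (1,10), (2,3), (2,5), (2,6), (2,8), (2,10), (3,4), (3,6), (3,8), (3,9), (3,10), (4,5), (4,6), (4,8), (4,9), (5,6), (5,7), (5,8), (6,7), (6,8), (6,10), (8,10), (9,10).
5 (matching: (1,10), (2,3), (4,9), (5,7), (6,8); upper bound floor(n/2) = floor(10/2) = 5)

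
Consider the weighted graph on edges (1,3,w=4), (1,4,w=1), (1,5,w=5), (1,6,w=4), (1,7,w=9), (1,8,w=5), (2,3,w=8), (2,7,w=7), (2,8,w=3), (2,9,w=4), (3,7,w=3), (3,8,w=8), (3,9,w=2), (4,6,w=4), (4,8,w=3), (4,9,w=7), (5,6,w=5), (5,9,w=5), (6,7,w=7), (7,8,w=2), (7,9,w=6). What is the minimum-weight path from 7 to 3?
3 (path: 7 -> 3; weights 3 = 3)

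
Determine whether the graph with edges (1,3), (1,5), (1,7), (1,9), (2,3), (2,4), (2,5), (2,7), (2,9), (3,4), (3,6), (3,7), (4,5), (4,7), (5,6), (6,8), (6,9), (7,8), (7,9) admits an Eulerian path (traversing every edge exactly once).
Yes (the graph is connected and exactly 2 vertices have odd degree: {2, 3}; any Eulerian path must start and end at those)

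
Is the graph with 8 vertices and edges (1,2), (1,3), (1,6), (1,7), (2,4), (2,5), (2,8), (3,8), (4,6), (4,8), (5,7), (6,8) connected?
Yes (BFS from 1 visits [1, 2, 3, 6, 7, 4, 5, 8] — all 8 vertices reached)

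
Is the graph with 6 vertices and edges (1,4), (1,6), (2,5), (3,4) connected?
No, it has 2 components: {1, 3, 4, 6}, {2, 5}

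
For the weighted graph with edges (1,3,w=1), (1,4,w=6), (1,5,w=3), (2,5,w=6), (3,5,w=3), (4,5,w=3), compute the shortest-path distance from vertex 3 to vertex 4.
6 (path: 3 -> 5 -> 4; weights 3 + 3 = 6)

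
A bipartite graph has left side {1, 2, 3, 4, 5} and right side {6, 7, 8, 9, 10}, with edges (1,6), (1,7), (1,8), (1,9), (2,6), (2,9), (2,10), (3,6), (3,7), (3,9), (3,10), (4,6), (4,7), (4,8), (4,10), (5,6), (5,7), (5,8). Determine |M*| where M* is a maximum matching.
5 (matching: (1,9), (2,10), (3,7), (4,8), (5,6); upper bound min(|L|,|R|) = min(5,5) = 5)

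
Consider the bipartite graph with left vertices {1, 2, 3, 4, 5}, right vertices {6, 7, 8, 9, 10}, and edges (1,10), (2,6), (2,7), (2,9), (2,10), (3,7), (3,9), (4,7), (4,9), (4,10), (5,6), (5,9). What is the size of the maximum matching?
4 (matching: (1,10), (2,9), (3,7), (5,6); upper bound min(|L|,|R|) = min(5,5) = 5)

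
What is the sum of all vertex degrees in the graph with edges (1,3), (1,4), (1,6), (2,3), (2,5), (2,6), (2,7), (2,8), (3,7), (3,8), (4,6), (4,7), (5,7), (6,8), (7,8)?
30 (handshake: sum of degrees = 2|E| = 2 x 15 = 30)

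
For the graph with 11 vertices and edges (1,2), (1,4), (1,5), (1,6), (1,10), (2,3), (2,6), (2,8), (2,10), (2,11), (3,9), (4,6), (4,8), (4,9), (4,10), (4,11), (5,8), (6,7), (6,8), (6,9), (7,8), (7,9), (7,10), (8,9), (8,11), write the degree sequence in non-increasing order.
[7, 6, 6, 6, 5, 5, 4, 4, 3, 2, 2] (degrees: deg(1)=5, deg(2)=6, deg(3)=2, deg(4)=6, deg(5)=2, deg(6)=6, deg(7)=4, deg(8)=7, deg(9)=5, deg(10)=4, deg(11)=3)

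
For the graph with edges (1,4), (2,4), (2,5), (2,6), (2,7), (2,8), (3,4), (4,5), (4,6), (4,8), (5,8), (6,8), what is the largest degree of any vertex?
6 (attained at vertex 4)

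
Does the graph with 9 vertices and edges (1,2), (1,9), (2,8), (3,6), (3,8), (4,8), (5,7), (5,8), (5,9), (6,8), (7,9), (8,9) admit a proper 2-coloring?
No (odd cycle of length 5: 8 -> 2 -> 1 -> 9 -> 5 -> 8)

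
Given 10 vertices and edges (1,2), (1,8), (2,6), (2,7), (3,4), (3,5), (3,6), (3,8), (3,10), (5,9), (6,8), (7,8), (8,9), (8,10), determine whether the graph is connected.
Yes (BFS from 1 visits [1, 2, 8, 6, 7, 3, 9, 10, 4, 5] — all 10 vertices reached)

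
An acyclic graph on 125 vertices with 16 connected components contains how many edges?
109 (Each of the 16 component trees on V_i vertices has V_i - 1 edges; summing gives V - C = 125 - 16 = 109)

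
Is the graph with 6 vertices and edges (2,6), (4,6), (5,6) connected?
No, it has 3 components: {1}, {2, 4, 5, 6}, {3}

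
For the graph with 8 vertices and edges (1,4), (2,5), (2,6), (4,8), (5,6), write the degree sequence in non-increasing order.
[2, 2, 2, 2, 1, 1, 0, 0] (degrees: deg(1)=1, deg(2)=2, deg(3)=0, deg(4)=2, deg(5)=2, deg(6)=2, deg(7)=0, deg(8)=1)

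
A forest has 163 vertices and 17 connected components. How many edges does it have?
146 (Each of the 17 component trees on V_i vertices has V_i - 1 edges; summing gives V - C = 163 - 17 = 146)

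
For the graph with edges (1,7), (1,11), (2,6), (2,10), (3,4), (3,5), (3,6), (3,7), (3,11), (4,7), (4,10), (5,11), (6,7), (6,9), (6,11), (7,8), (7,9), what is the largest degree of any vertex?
6 (attained at vertex 7)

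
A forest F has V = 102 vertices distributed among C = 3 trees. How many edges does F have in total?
99 (Each of the 3 component trees on V_i vertices has V_i - 1 edges; summing gives V - C = 102 - 3 = 99)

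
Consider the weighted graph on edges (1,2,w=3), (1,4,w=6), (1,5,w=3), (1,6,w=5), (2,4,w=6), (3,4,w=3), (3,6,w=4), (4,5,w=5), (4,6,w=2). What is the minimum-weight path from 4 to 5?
5 (path: 4 -> 5; weights 5 = 5)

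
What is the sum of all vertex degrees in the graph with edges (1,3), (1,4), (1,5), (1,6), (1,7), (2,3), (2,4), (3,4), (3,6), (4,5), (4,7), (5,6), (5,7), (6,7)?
28 (handshake: sum of degrees = 2|E| = 2 x 14 = 28)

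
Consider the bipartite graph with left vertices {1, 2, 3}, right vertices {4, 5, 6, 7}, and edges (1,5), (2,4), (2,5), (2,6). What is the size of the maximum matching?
2 (matching: (1,5), (2,6); upper bound min(|L|,|R|) = min(3,4) = 3)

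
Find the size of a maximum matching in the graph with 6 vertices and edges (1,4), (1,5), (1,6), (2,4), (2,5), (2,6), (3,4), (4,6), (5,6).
3 (matching: (1,6), (2,5), (3,4); upper bound floor(n/2) = floor(6/2) = 3)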